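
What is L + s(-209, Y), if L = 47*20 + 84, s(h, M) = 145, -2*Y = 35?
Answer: 1169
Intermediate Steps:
Y = -35/2 (Y = -½*35 = -35/2 ≈ -17.500)
L = 1024 (L = 940 + 84 = 1024)
L + s(-209, Y) = 1024 + 145 = 1169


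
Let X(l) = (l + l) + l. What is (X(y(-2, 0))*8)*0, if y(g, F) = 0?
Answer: 0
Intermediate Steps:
X(l) = 3*l (X(l) = 2*l + l = 3*l)
(X(y(-2, 0))*8)*0 = ((3*0)*8)*0 = (0*8)*0 = 0*0 = 0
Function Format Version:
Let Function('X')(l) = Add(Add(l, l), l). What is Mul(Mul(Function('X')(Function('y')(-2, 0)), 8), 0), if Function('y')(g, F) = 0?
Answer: 0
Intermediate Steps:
Function('X')(l) = Mul(3, l) (Function('X')(l) = Add(Mul(2, l), l) = Mul(3, l))
Mul(Mul(Function('X')(Function('y')(-2, 0)), 8), 0) = Mul(Mul(Mul(3, 0), 8), 0) = Mul(Mul(0, 8), 0) = Mul(0, 0) = 0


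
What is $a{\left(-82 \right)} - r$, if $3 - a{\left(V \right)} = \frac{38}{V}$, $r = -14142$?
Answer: $\frac{579964}{41} \approx 14145.0$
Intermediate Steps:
$a{\left(V \right)} = 3 - \frac{38}{V}$
$a{\left(-82 \right)} - r = \left(3 - \frac{38}{-82}\right) - -14142 = \left(3 - - \frac{19}{41}\right) + 14142 = \left(3 + \frac{19}{41}\right) + 14142 = \frac{142}{41} + 14142 = \frac{579964}{41}$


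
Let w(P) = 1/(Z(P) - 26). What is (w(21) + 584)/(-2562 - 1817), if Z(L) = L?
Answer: -2919/21895 ≈ -0.13332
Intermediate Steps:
w(P) = 1/(-26 + P) (w(P) = 1/(P - 26) = 1/(-26 + P))
(w(21) + 584)/(-2562 - 1817) = (1/(-26 + 21) + 584)/(-2562 - 1817) = (1/(-5) + 584)/(-4379) = (-⅕ + 584)*(-1/4379) = (2919/5)*(-1/4379) = -2919/21895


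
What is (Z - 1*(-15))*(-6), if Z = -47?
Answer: 192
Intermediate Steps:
(Z - 1*(-15))*(-6) = (-47 - 1*(-15))*(-6) = (-47 + 15)*(-6) = -32*(-6) = 192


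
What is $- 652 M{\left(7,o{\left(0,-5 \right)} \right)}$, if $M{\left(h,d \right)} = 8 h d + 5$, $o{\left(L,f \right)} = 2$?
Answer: $-76284$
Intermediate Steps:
$M{\left(h,d \right)} = 5 + 8 d h$ ($M{\left(h,d \right)} = 8 d h + 5 = 5 + 8 d h$)
$- 652 M{\left(7,o{\left(0,-5 \right)} \right)} = - 652 \left(5 + 8 \cdot 2 \cdot 7\right) = - 652 \left(5 + 112\right) = \left(-652\right) 117 = -76284$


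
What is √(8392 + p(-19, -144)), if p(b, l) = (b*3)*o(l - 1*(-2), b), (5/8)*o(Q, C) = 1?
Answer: 4*√12970/5 ≈ 91.109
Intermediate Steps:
o(Q, C) = 8/5 (o(Q, C) = (8/5)*1 = 8/5)
p(b, l) = 24*b/5 (p(b, l) = (b*3)*(8/5) = (3*b)*(8/5) = 24*b/5)
√(8392 + p(-19, -144)) = √(8392 + (24/5)*(-19)) = √(8392 - 456/5) = √(41504/5) = 4*√12970/5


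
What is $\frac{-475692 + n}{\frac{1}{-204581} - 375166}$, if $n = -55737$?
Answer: $\frac{36240092083}{25583945149} \approx 1.4165$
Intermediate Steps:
$\frac{-475692 + n}{\frac{1}{-204581} - 375166} = \frac{-475692 - 55737}{\frac{1}{-204581} - 375166} = - \frac{531429}{- \frac{1}{204581} - 375166} = - \frac{531429}{- \frac{76751835447}{204581}} = \left(-531429\right) \left(- \frac{204581}{76751835447}\right) = \frac{36240092083}{25583945149}$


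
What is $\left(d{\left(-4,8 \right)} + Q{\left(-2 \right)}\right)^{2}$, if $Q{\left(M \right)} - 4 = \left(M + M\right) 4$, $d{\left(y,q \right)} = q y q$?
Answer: $71824$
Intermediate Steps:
$d{\left(y,q \right)} = y q^{2}$
$Q{\left(M \right)} = 4 + 8 M$ ($Q{\left(M \right)} = 4 + \left(M + M\right) 4 = 4 + 2 M 4 = 4 + 8 M$)
$\left(d{\left(-4,8 \right)} + Q{\left(-2 \right)}\right)^{2} = \left(- 4 \cdot 8^{2} + \left(4 + 8 \left(-2\right)\right)\right)^{2} = \left(\left(-4\right) 64 + \left(4 - 16\right)\right)^{2} = \left(-256 - 12\right)^{2} = \left(-268\right)^{2} = 71824$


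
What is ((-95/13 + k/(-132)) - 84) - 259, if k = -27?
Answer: -200259/572 ≈ -350.10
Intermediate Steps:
((-95/13 + k/(-132)) - 84) - 259 = ((-95/13 - 27/(-132)) - 84) - 259 = ((-95*1/13 - 27*(-1/132)) - 84) - 259 = ((-95/13 + 9/44) - 84) - 259 = (-4063/572 - 84) - 259 = -52111/572 - 259 = -200259/572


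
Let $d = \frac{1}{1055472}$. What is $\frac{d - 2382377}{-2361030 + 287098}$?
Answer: $\frac{2514532216943}{2188977155904} \approx 1.1487$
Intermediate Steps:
$d = \frac{1}{1055472} \approx 9.4744 \cdot 10^{-7}$
$\frac{d - 2382377}{-2361030 + 287098} = \frac{\frac{1}{1055472} - 2382377}{-2361030 + 287098} = - \frac{2514532216943}{1055472 \left(-2073932\right)} = \left(- \frac{2514532216943}{1055472}\right) \left(- \frac{1}{2073932}\right) = \frac{2514532216943}{2188977155904}$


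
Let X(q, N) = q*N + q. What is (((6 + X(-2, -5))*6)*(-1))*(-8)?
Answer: 672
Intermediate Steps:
X(q, N) = q + N*q (X(q, N) = N*q + q = q + N*q)
(((6 + X(-2, -5))*6)*(-1))*(-8) = (((6 - 2*(1 - 5))*6)*(-1))*(-8) = (((6 - 2*(-4))*6)*(-1))*(-8) = (((6 + 8)*6)*(-1))*(-8) = ((14*6)*(-1))*(-8) = (84*(-1))*(-8) = -84*(-8) = 672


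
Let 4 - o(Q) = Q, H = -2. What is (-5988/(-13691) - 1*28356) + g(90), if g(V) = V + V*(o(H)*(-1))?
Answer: -394376958/13691 ≈ -28806.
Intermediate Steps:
o(Q) = 4 - Q
g(V) = -5*V (g(V) = V + V*((4 - 1*(-2))*(-1)) = V + V*((4 + 2)*(-1)) = V + V*(6*(-1)) = V + V*(-6) = V - 6*V = -5*V)
(-5988/(-13691) - 1*28356) + g(90) = (-5988/(-13691) - 1*28356) - 5*90 = (-5988*(-1/13691) - 28356) - 450 = (5988/13691 - 28356) - 450 = -388216008/13691 - 450 = -394376958/13691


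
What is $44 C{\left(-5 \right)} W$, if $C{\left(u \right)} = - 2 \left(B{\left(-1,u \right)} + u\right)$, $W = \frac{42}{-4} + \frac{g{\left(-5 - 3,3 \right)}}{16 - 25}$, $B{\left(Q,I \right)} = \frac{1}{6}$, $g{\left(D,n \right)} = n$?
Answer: $- \frac{41470}{9} \approx -4607.8$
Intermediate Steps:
$B{\left(Q,I \right)} = \frac{1}{6}$
$W = - \frac{65}{6}$ ($W = \frac{42}{-4} + \frac{3}{16 - 25} = 42 \left(- \frac{1}{4}\right) + \frac{3}{16 - 25} = - \frac{21}{2} + \frac{3}{-9} = - \frac{21}{2} + 3 \left(- \frac{1}{9}\right) = - \frac{21}{2} - \frac{1}{3} = - \frac{65}{6} \approx -10.833$)
$C{\left(u \right)} = - \frac{1}{3} - 2 u$ ($C{\left(u \right)} = - 2 \left(\frac{1}{6} + u\right) = - \frac{1}{3} - 2 u$)
$44 C{\left(-5 \right)} W = 44 \left(- \frac{1}{3} - -10\right) \left(- \frac{65}{6}\right) = 44 \left(- \frac{1}{3} + 10\right) \left(- \frac{65}{6}\right) = 44 \cdot \frac{29}{3} \left(- \frac{65}{6}\right) = \frac{1276}{3} \left(- \frac{65}{6}\right) = - \frac{41470}{9}$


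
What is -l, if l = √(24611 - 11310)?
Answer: -√13301 ≈ -115.33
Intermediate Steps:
l = √13301 ≈ 115.33
-l = -√13301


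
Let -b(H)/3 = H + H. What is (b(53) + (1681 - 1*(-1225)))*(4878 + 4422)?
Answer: 24068400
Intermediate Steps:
b(H) = -6*H (b(H) = -3*(H + H) = -6*H)
(b(53) + (1681 - 1*(-1225)))*(4878 + 4422) = (-6*53 + (1681 - 1*(-1225)))*(4878 + 4422) = (-318 + (1681 + 1225))*9300 = (-318 + 2906)*9300 = 2588*9300 = 24068400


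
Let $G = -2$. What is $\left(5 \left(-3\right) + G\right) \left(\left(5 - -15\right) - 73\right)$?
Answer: $901$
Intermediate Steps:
$\left(5 \left(-3\right) + G\right) \left(\left(5 - -15\right) - 73\right) = \left(5 \left(-3\right) - 2\right) \left(\left(5 - -15\right) - 73\right) = \left(-15 - 2\right) \left(\left(5 + 15\right) - 73\right) = - 17 \left(20 - 73\right) = \left(-17\right) \left(-53\right) = 901$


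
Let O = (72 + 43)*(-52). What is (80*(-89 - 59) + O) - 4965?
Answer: -22785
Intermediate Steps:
O = -5980 (O = 115*(-52) = -5980)
(80*(-89 - 59) + O) - 4965 = (80*(-89 - 59) - 5980) - 4965 = (80*(-148) - 5980) - 4965 = (-11840 - 5980) - 4965 = -17820 - 4965 = -22785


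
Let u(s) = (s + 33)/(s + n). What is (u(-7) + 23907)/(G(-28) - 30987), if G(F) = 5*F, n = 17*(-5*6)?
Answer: -12359893/16092659 ≈ -0.76805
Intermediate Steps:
n = -510 (n = 17*(-30) = -510)
u(s) = (33 + s)/(-510 + s) (u(s) = (s + 33)/(s - 510) = (33 + s)/(-510 + s))
(u(-7) + 23907)/(G(-28) - 30987) = ((33 - 7)/(-510 - 7) + 23907)/(5*(-28) - 30987) = (26/(-517) + 23907)/(-140 - 30987) = (-1/517*26 + 23907)/(-31127) = (-26/517 + 23907)*(-1/31127) = (12359893/517)*(-1/31127) = -12359893/16092659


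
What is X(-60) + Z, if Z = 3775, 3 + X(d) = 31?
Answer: 3803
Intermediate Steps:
X(d) = 28 (X(d) = -3 + 31 = 28)
X(-60) + Z = 28 + 3775 = 3803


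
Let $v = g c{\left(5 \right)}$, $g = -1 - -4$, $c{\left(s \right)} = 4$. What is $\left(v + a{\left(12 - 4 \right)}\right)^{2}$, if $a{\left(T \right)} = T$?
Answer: $400$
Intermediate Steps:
$g = 3$ ($g = -1 + 4 = 3$)
$v = 12$ ($v = 3 \cdot 4 = 12$)
$\left(v + a{\left(12 - 4 \right)}\right)^{2} = \left(12 + \left(12 - 4\right)\right)^{2} = \left(12 + 8\right)^{2} = 20^{2} = 400$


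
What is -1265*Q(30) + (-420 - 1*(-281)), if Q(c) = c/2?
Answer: -19114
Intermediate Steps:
Q(c) = c/2 (Q(c) = c*(1/2) = c/2)
-1265*Q(30) + (-420 - 1*(-281)) = -1265*30/2 + (-420 - 1*(-281)) = -1265*15 + (-420 + 281) = -18975 - 139 = -19114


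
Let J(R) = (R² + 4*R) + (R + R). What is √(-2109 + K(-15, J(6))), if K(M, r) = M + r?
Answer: 6*I*√57 ≈ 45.299*I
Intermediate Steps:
J(R) = R² + 6*R (J(R) = (R² + 4*R) + 2*R = R² + 6*R)
√(-2109 + K(-15, J(6))) = √(-2109 + (-15 + 6*(6 + 6))) = √(-2109 + (-15 + 6*12)) = √(-2109 + (-15 + 72)) = √(-2109 + 57) = √(-2052) = 6*I*√57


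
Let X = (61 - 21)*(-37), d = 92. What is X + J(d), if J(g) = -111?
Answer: -1591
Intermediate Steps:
X = -1480 (X = 40*(-37) = -1480)
X + J(d) = -1480 - 111 = -1591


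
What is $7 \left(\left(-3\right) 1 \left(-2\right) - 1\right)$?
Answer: $35$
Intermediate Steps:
$7 \left(\left(-3\right) 1 \left(-2\right) - 1\right) = 7 \left(\left(-3\right) \left(-2\right) - 1\right) = 7 \left(6 - 1\right) = 7 \cdot 5 = 35$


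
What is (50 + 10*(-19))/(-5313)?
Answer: 20/759 ≈ 0.026350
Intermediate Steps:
(50 + 10*(-19))/(-5313) = (50 - 190)*(-1/5313) = -140*(-1/5313) = 20/759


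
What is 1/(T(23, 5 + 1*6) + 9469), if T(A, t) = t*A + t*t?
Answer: 1/9843 ≈ 0.00010160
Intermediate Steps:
T(A, t) = t² + A*t (T(A, t) = A*t + t² = t² + A*t)
1/(T(23, 5 + 1*6) + 9469) = 1/((5 + 1*6)*(23 + (5 + 1*6)) + 9469) = 1/((5 + 6)*(23 + (5 + 6)) + 9469) = 1/(11*(23 + 11) + 9469) = 1/(11*34 + 9469) = 1/(374 + 9469) = 1/9843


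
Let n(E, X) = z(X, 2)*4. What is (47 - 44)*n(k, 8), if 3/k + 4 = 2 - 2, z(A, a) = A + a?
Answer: 120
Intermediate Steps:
k = -¾ (k = 3/(-4 + (2 - 2)) = 3/(-4 + 0) = 3/(-4) = 3*(-¼) = -¾ ≈ -0.75000)
n(E, X) = 8 + 4*X (n(E, X) = (X + 2)*4 = (2 + X)*4 = 8 + 4*X)
(47 - 44)*n(k, 8) = (47 - 44)*(8 + 4*8) = 3*(8 + 32) = 3*40 = 120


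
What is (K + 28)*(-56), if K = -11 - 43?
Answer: 1456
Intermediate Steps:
K = -54
(K + 28)*(-56) = (-54 + 28)*(-56) = -26*(-56) = 1456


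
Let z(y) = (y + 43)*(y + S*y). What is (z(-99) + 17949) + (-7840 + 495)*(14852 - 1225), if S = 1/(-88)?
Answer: -100066885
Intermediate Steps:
S = -1/88 ≈ -0.011364
z(y) = 87*y*(43 + y)/88 (z(y) = (y + 43)*(y - y/88) = (43 + y)*(87*y/88) = 87*y*(43 + y)/88)
(z(-99) + 17949) + (-7840 + 495)*(14852 - 1225) = ((87/88)*(-99)*(43 - 99) + 17949) + (-7840 + 495)*(14852 - 1225) = ((87/88)*(-99)*(-56) + 17949) - 7345*13627 = (5481 + 17949) - 100090315 = 23430 - 100090315 = -100066885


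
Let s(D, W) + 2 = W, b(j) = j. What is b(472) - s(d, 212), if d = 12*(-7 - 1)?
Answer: 262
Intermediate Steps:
d = -96 (d = 12*(-8) = -96)
s(D, W) = -2 + W
b(472) - s(d, 212) = 472 - (-2 + 212) = 472 - 1*210 = 472 - 210 = 262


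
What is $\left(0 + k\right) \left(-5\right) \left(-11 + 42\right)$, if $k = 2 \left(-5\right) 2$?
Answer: $3100$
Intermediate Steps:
$k = -20$ ($k = \left(-10\right) 2 = -20$)
$\left(0 + k\right) \left(-5\right) \left(-11 + 42\right) = \left(0 - 20\right) \left(-5\right) \left(-11 + 42\right) = \left(-20\right) \left(-5\right) 31 = 100 \cdot 31 = 3100$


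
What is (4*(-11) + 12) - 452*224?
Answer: -101280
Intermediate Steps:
(4*(-11) + 12) - 452*224 = (-44 + 12) - 101248 = -32 - 101248 = -101280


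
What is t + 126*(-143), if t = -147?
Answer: -18165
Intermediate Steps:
t + 126*(-143) = -147 + 126*(-143) = -147 - 18018 = -18165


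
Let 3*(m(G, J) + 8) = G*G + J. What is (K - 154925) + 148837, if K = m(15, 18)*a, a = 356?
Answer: 19900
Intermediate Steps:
m(G, J) = -8 + J/3 + G**2/3 (m(G, J) = -8 + (G*G + J)/3 = -8 + (G**2 + J)/3 = -8 + (J + G**2)/3 = -8 + (J/3 + G**2/3) = -8 + J/3 + G**2/3)
K = 25988 (K = (-8 + (1/3)*18 + (1/3)*15**2)*356 = (-8 + 6 + (1/3)*225)*356 = (-8 + 6 + 75)*356 = 73*356 = 25988)
(K - 154925) + 148837 = (25988 - 154925) + 148837 = -128937 + 148837 = 19900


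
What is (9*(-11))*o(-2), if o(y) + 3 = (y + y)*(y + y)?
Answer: -1287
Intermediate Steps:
o(y) = -3 + 4*y² (o(y) = -3 + (y + y)*(y + y) = -3 + (2*y)*(2*y) = -3 + 4*y²)
(9*(-11))*o(-2) = (9*(-11))*(-3 + 4*(-2)²) = -99*(-3 + 4*4) = -99*(-3 + 16) = -99*13 = -1287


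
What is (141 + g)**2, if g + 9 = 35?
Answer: 27889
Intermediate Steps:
g = 26 (g = -9 + 35 = 26)
(141 + g)**2 = (141 + 26)**2 = 167**2 = 27889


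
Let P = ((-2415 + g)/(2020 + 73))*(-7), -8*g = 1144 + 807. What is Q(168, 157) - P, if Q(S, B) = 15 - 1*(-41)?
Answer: 112681/2392 ≈ 47.107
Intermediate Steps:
g = -1951/8 (g = -(1144 + 807)/8 = -1/8*1951 = -1951/8 ≈ -243.88)
Q(S, B) = 56 (Q(S, B) = 15 + 41 = 56)
P = 21271/2392 (P = ((-2415 - 1951/8)/(2020 + 73))*(-7) = -21271/8/2093*(-7) = -21271/8*1/2093*(-7) = -21271/16744*(-7) = 21271/2392 ≈ 8.8926)
Q(168, 157) - P = 56 - 1*21271/2392 = 56 - 21271/2392 = 112681/2392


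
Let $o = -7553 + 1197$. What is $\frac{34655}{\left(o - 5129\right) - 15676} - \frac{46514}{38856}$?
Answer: $- \frac{1304960717}{527683908} \approx -2.473$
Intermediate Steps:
$o = -6356$
$\frac{34655}{\left(o - 5129\right) - 15676} - \frac{46514}{38856} = \frac{34655}{\left(-6356 - 5129\right) - 15676} - \frac{46514}{38856} = \frac{34655}{-11485 - 15676} - \frac{23257}{19428} = \frac{34655}{-27161} - \frac{23257}{19428} = 34655 \left(- \frac{1}{27161}\right) - \frac{23257}{19428} = - \frac{34655}{27161} - \frac{23257}{19428} = - \frac{1304960717}{527683908}$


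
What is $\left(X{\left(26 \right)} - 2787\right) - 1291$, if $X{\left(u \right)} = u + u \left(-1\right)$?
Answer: $-4078$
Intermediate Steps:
$X{\left(u \right)} = 0$ ($X{\left(u \right)} = u - u = 0$)
$\left(X{\left(26 \right)} - 2787\right) - 1291 = \left(0 - 2787\right) - 1291 = -2787 - 1291 = -4078$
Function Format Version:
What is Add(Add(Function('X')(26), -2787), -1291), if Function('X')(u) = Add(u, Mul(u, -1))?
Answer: -4078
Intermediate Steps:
Function('X')(u) = 0 (Function('X')(u) = Add(u, Mul(-1, u)) = 0)
Add(Add(Function('X')(26), -2787), -1291) = Add(Add(0, -2787), -1291) = Add(-2787, -1291) = -4078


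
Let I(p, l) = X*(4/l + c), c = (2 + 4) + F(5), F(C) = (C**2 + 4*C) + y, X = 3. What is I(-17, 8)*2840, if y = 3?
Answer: 464340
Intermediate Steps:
F(C) = 3 + C**2 + 4*C (F(C) = (C**2 + 4*C) + 3 = 3 + C**2 + 4*C)
c = 54 (c = (2 + 4) + (3 + 5**2 + 4*5) = 6 + (3 + 25 + 20) = 6 + 48 = 54)
I(p, l) = 162 + 12/l (I(p, l) = 3*(4/l + 54) = 3*(54 + 4/l) = 162 + 12/l)
I(-17, 8)*2840 = (162 + 12/8)*2840 = (162 + 12*(1/8))*2840 = (162 + 3/2)*2840 = (327/2)*2840 = 464340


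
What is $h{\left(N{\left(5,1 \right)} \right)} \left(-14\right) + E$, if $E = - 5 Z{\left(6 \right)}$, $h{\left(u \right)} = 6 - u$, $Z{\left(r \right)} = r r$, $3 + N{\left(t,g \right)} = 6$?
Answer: $-222$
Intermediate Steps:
$N{\left(t,g \right)} = 3$ ($N{\left(t,g \right)} = -3 + 6 = 3$)
$Z{\left(r \right)} = r^{2}$
$E = -180$ ($E = - 5 \cdot 6^{2} = \left(-5\right) 36 = -180$)
$h{\left(N{\left(5,1 \right)} \right)} \left(-14\right) + E = \left(6 - 3\right) \left(-14\right) - 180 = 3 \left(-14\right) - 180 = -42 - 180 = -222$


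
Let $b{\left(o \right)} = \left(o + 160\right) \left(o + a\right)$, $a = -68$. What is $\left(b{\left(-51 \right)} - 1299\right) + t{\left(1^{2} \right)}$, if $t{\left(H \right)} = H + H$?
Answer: $-14268$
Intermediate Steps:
$b{\left(o \right)} = \left(-68 + o\right) \left(160 + o\right)$ ($b{\left(o \right)} = \left(o + 160\right) \left(o - 68\right) = \left(160 + o\right) \left(-68 + o\right) = \left(-68 + o\right) \left(160 + o\right)$)
$t{\left(H \right)} = 2 H$
$\left(b{\left(-51 \right)} - 1299\right) + t{\left(1^{2} \right)} = \left(\left(-10880 + \left(-51\right)^{2} + 92 \left(-51\right)\right) - 1299\right) + 2 \cdot 1^{2} = \left(\left(-10880 + 2601 - 4692\right) - 1299\right) + 2 \cdot 1 = \left(-12971 - 1299\right) + 2 = -14270 + 2 = -14268$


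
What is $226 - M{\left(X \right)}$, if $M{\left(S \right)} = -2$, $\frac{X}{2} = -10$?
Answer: $228$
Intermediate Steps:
$X = -20$ ($X = 2 \left(-10\right) = -20$)
$226 - M{\left(X \right)} = 226 - -2 = 226 + 2 = 228$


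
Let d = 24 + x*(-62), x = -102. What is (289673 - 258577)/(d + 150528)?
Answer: 7774/39219 ≈ 0.19822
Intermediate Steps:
d = 6348 (d = 24 - 102*(-62) = 24 + 6324 = 6348)
(289673 - 258577)/(d + 150528) = (289673 - 258577)/(6348 + 150528) = 31096/156876 = 31096*(1/156876) = 7774/39219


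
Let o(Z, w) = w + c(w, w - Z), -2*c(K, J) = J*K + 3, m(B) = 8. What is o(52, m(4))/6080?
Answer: 73/2432 ≈ 0.030016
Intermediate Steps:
c(K, J) = -3/2 - J*K/2 (c(K, J) = -(J*K + 3)/2 = -(3 + J*K)/2 = -3/2 - J*K/2)
o(Z, w) = -3/2 + w - w*(w - Z)/2 (o(Z, w) = w + (-3/2 - (w - Z)*w/2) = w + (-3/2 - w*(w - Z)/2) = -3/2 + w - w*(w - Z)/2)
o(52, m(4))/6080 = (-3/2 + 8 + (½)*8*(52 - 1*8))/6080 = (-3/2 + 8 + (½)*8*(52 - 8))*(1/6080) = (-3/2 + 8 + (½)*8*44)*(1/6080) = (-3/2 + 8 + 176)*(1/6080) = (365/2)*(1/6080) = 73/2432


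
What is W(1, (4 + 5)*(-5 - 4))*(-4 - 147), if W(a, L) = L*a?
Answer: 12231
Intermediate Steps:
W(1, (4 + 5)*(-5 - 4))*(-4 - 147) = (((4 + 5)*(-5 - 4))*1)*(-4 - 147) = ((9*(-9))*1)*(-151) = -81*1*(-151) = -81*(-151) = 12231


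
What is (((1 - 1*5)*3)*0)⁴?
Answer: 0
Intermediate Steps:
(((1 - 1*5)*3)*0)⁴ = (((1 - 5)*3)*0)⁴ = (-4*3*0)⁴ = (-12*0)⁴ = 0⁴ = 0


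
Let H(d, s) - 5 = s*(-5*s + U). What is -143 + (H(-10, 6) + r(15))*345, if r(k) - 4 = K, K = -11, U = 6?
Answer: -50513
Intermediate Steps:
r(k) = -7 (r(k) = 4 - 11 = -7)
H(d, s) = 5 + s*(6 - 5*s) (H(d, s) = 5 + s*(-5*s + 6) = 5 + s*(6 - 5*s))
-143 + (H(-10, 6) + r(15))*345 = -143 + ((5 - 5*6² + 6*6) - 7)*345 = -143 + ((5 - 5*36 + 36) - 7)*345 = -143 + ((5 - 180 + 36) - 7)*345 = -143 + (-139 - 7)*345 = -143 - 146*345 = -143 - 50370 = -50513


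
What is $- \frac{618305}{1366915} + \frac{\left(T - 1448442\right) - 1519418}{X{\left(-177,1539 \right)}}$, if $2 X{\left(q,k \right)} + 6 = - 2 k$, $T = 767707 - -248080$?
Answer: $\frac{177824295899}{140518862} \approx 1265.5$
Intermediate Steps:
$T = 1015787$ ($T = 767707 + 248080 = 1015787$)
$X{\left(q,k \right)} = -3 - k$ ($X{\left(q,k \right)} = -3 + \frac{\left(-2\right) k}{2} = -3 - k$)
$- \frac{618305}{1366915} + \frac{\left(T - 1448442\right) - 1519418}{X{\left(-177,1539 \right)}} = - \frac{618305}{1366915} + \frac{\left(1015787 - 1448442\right) - 1519418}{-3 - 1539} = \left(-618305\right) \frac{1}{1366915} + \frac{-432655 - 1519418}{-3 - 1539} = - \frac{123661}{273383} - \frac{1952073}{-1542} = - \frac{123661}{273383} - - \frac{650691}{514} = - \frac{123661}{273383} + \frac{650691}{514} = \frac{177824295899}{140518862}$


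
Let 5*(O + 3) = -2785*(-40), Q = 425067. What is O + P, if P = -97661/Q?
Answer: 9469119898/425067 ≈ 22277.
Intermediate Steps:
O = 22277 (O = -3 + (-2785*(-40))/5 = -3 + (1/5)*111400 = -3 + 22280 = 22277)
P = -97661/425067 ≈ -0.22975
O + P = 22277 - 97661/425067 = 9469119898/425067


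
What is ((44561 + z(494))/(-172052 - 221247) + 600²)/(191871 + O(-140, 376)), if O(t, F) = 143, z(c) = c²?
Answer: 141587351403/75518914186 ≈ 1.8749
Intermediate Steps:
((44561 + z(494))/(-172052 - 221247) + 600²)/(191871 + O(-140, 376)) = ((44561 + 494²)/(-172052 - 221247) + 600²)/(191871 + 143) = ((44561 + 244036)/(-393299) + 360000)/192014 = (288597*(-1/393299) + 360000)*(1/192014) = (-288597/393299 + 360000)*(1/192014) = (141587351403/393299)*(1/192014) = 141587351403/75518914186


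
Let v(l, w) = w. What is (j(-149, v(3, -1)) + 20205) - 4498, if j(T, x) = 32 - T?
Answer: 15888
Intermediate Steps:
(j(-149, v(3, -1)) + 20205) - 4498 = ((32 - 1*(-149)) + 20205) - 4498 = ((32 + 149) + 20205) - 4498 = (181 + 20205) - 4498 = 20386 - 4498 = 15888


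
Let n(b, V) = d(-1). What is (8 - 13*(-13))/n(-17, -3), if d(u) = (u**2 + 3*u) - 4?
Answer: -59/2 ≈ -29.500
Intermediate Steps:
d(u) = -4 + u**2 + 3*u
n(b, V) = -6 (n(b, V) = -4 + (-1)**2 + 3*(-1) = -4 + 1 - 3 = -6)
(8 - 13*(-13))/n(-17, -3) = (8 - 13*(-13))/(-6) = (8 + 169)*(-1/6) = 177*(-1/6) = -59/2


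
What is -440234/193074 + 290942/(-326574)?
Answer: -16661859502/5254412373 ≈ -3.1710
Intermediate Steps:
-440234/193074 + 290942/(-326574) = -440234*1/193074 + 290942*(-1/326574) = -220117/96537 - 145471/163287 = -16661859502/5254412373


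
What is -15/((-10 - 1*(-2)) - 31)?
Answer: 5/13 ≈ 0.38462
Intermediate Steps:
-15/((-10 - 1*(-2)) - 31) = -15/((-10 + 2) - 31) = -15/(-8 - 31) = -15/(-39) = -1/39*(-15) = 5/13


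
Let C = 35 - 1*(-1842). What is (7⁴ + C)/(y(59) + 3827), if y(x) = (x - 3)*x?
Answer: 1426/2377 ≈ 0.59992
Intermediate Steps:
C = 1877 (C = 35 + 1842 = 1877)
y(x) = x*(-3 + x) (y(x) = (-3 + x)*x = x*(-3 + x))
(7⁴ + C)/(y(59) + 3827) = (7⁴ + 1877)/(59*(-3 + 59) + 3827) = (2401 + 1877)/(59*56 + 3827) = 4278/(3304 + 3827) = 4278/7131 = 4278*(1/7131) = 1426/2377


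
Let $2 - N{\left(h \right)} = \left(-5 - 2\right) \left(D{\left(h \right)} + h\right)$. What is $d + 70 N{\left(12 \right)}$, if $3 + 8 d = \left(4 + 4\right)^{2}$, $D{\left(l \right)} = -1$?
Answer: $\frac{44301}{8} \approx 5537.6$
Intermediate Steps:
$N{\left(h \right)} = -5 + 7 h$ ($N{\left(h \right)} = 2 - \left(-5 - 2\right) \left(-1 + h\right) = 2 - - 7 \left(-1 + h\right) = 2 - \left(7 - 7 h\right) = 2 + \left(-7 + 7 h\right) = -5 + 7 h$)
$d = \frac{61}{8}$ ($d = - \frac{3}{8} + \frac{\left(4 + 4\right)^{2}}{8} = - \frac{3}{8} + \frac{8^{2}}{8} = - \frac{3}{8} + \frac{1}{8} \cdot 64 = - \frac{3}{8} + 8 = \frac{61}{8} \approx 7.625$)
$d + 70 N{\left(12 \right)} = \frac{61}{8} + 70 \left(-5 + 7 \cdot 12\right) = \frac{61}{8} + 70 \left(-5 + 84\right) = \frac{61}{8} + 70 \cdot 79 = \frac{61}{8} + 5530 = \frac{44301}{8}$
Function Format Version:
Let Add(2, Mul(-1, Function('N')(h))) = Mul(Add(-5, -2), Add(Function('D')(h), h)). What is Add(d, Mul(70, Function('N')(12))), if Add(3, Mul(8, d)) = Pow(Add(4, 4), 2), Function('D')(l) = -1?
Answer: Rational(44301, 8) ≈ 5537.6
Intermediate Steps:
Function('N')(h) = Add(-5, Mul(7, h)) (Function('N')(h) = Add(2, Mul(-1, Mul(Add(-5, -2), Add(-1, h)))) = Add(2, Mul(-1, Mul(-7, Add(-1, h)))) = Add(2, Mul(-1, Add(7, Mul(-7, h)))) = Add(2, Add(-7, Mul(7, h))) = Add(-5, Mul(7, h)))
d = Rational(61, 8) (d = Add(Rational(-3, 8), Mul(Rational(1, 8), Pow(Add(4, 4), 2))) = Add(Rational(-3, 8), Mul(Rational(1, 8), Pow(8, 2))) = Add(Rational(-3, 8), Mul(Rational(1, 8), 64)) = Add(Rational(-3, 8), 8) = Rational(61, 8) ≈ 7.6250)
Add(d, Mul(70, Function('N')(12))) = Add(Rational(61, 8), Mul(70, Add(-5, Mul(7, 12)))) = Add(Rational(61, 8), Mul(70, Add(-5, 84))) = Add(Rational(61, 8), Mul(70, 79)) = Add(Rational(61, 8), 5530) = Rational(44301, 8)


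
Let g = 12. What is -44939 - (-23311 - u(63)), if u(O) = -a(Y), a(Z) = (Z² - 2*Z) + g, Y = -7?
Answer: -21703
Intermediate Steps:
a(Z) = 12 + Z² - 2*Z (a(Z) = (Z² - 2*Z) + 12 = 12 + Z² - 2*Z)
u(O) = -75 (u(O) = -(12 + (-7)² - 2*(-7)) = -(12 + 49 + 14) = -1*75 = -75)
-44939 - (-23311 - u(63)) = -44939 - (-23311 - 1*(-75)) = -44939 - (-23311 + 75) = -44939 - 1*(-23236) = -44939 + 23236 = -21703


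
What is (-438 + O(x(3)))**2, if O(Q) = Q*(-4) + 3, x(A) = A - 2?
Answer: 192721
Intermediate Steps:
x(A) = -2 + A
O(Q) = 3 - 4*Q (O(Q) = -4*Q + 3 = 3 - 4*Q)
(-438 + O(x(3)))**2 = (-438 + (3 - 4*(-2 + 3)))**2 = (-438 + (3 - 4*1))**2 = (-438 + (3 - 4))**2 = (-438 - 1)**2 = (-439)**2 = 192721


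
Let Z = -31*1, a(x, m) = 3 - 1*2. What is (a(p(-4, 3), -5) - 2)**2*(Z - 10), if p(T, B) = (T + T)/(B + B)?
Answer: -41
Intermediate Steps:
p(T, B) = T/B (p(T, B) = (2*T)/((2*B)) = (2*T)*(1/(2*B)) = T/B)
a(x, m) = 1 (a(x, m) = 3 - 2 = 1)
Z = -31
(a(p(-4, 3), -5) - 2)**2*(Z - 10) = (1 - 2)**2*(-31 - 10) = (-1)**2*(-41) = 1*(-41) = -41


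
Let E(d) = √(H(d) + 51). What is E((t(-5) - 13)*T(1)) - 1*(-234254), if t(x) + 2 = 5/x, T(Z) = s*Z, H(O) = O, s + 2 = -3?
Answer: 234254 + √131 ≈ 2.3427e+5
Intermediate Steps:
s = -5 (s = -2 - 3 = -5)
T(Z) = -5*Z
t(x) = -2 + 5/x
E(d) = √(51 + d) (E(d) = √(d + 51) = √(51 + d))
E((t(-5) - 13)*T(1)) - 1*(-234254) = √(51 + ((-2 + 5/(-5)) - 13)*(-5*1)) - 1*(-234254) = √(51 + ((-2 + 5*(-⅕)) - 13)*(-5)) + 234254 = √(51 + ((-2 - 1) - 13)*(-5)) + 234254 = √(51 + (-3 - 13)*(-5)) + 234254 = √(51 - 16*(-5)) + 234254 = √(51 + 80) + 234254 = √131 + 234254 = 234254 + √131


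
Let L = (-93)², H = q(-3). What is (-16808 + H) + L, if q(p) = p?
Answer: -8162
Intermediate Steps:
H = -3
L = 8649
(-16808 + H) + L = (-16808 - 3) + 8649 = -16811 + 8649 = -8162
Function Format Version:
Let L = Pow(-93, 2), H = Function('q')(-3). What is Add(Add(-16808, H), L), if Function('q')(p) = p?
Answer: -8162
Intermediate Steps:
H = -3
L = 8649
Add(Add(-16808, H), L) = Add(Add(-16808, -3), 8649) = Add(-16811, 8649) = -8162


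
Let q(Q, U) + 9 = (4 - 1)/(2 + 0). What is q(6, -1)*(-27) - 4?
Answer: 397/2 ≈ 198.50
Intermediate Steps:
q(Q, U) = -15/2 (q(Q, U) = -9 + (4 - 1)/(2 + 0) = -9 + 3/2 = -15/2)
q(6, -1)*(-27) - 4 = -15/2*(-27) - 4 = 405/2 - 4 = 397/2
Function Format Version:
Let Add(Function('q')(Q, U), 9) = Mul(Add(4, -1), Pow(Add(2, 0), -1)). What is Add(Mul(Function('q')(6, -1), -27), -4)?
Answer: Rational(397, 2) ≈ 198.50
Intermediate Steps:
Function('q')(Q, U) = Rational(-15, 2) (Function('q')(Q, U) = Add(-9, Mul(Add(4, -1), Pow(Add(2, 0), -1))) = Add(-9, Mul(3, Pow(2, -1))) = Add(-9, Mul(3, Rational(1, 2))) = Add(-9, Rational(3, 2)) = Rational(-15, 2))
Add(Mul(Function('q')(6, -1), -27), -4) = Add(Mul(Rational(-15, 2), -27), -4) = Add(Rational(405, 2), -4) = Rational(397, 2)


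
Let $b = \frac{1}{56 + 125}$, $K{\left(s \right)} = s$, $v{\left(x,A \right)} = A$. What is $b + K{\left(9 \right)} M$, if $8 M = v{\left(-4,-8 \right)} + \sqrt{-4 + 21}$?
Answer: $- \frac{1628}{181} + \frac{9 \sqrt{17}}{8} \approx -4.356$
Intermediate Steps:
$M = -1 + \frac{\sqrt{17}}{8}$ ($M = \frac{-8 + \sqrt{-4 + 21}}{8} = \frac{-8 + \sqrt{17}}{8} = -1 + \frac{\sqrt{17}}{8} \approx -0.48461$)
$b = \frac{1}{181} \approx 0.0055249$
$b + K{\left(9 \right)} M = \frac{1}{181} + 9 \left(-1 + \frac{\sqrt{17}}{8}\right) = \frac{1}{181} - \left(9 - \frac{9 \sqrt{17}}{8}\right) = - \frac{1628}{181} + \frac{9 \sqrt{17}}{8}$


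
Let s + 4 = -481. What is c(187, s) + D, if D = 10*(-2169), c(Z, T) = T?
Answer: -22175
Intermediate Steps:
s = -485 (s = -4 - 481 = -485)
D = -21690
c(187, s) + D = -485 - 21690 = -22175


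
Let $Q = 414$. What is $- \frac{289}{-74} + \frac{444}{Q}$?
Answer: $\frac{25417}{5106} \approx 4.9779$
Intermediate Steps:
$- \frac{289}{-74} + \frac{444}{Q} = - \frac{289}{-74} + \frac{444}{414} = \left(-289\right) \left(- \frac{1}{74}\right) + 444 \cdot \frac{1}{414} = \frac{289}{74} + \frac{74}{69} = \frac{25417}{5106}$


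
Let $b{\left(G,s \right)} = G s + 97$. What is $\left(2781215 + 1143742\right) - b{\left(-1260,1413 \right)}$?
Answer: $5705240$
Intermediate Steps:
$b{\left(G,s \right)} = 97 + G s$
$\left(2781215 + 1143742\right) - b{\left(-1260,1413 \right)} = \left(2781215 + 1143742\right) - \left(97 - 1780380\right) = 3924957 - \left(97 - 1780380\right) = 3924957 - -1780283 = 3924957 + 1780283 = 5705240$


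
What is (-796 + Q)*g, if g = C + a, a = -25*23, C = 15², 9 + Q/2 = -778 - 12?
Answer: 837900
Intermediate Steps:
Q = -1598 (Q = -18 + 2*(-778 - 12) = -18 + 2*(-790) = -18 - 1580 = -1598)
C = 225
a = -575
g = -350 (g = 225 - 575 = -350)
(-796 + Q)*g = (-796 - 1598)*(-350) = -2394*(-350) = 837900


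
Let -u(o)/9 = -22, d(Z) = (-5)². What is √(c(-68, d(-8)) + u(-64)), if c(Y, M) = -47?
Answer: √151 ≈ 12.288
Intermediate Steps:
d(Z) = 25
u(o) = 198 (u(o) = -9*(-22) = 198)
√(c(-68, d(-8)) + u(-64)) = √(-47 + 198) = √151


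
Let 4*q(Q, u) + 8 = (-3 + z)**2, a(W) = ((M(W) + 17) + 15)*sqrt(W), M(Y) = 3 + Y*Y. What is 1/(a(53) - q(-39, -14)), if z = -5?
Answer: 7/214340806 + 711*sqrt(53)/107170403 ≈ 4.8331e-5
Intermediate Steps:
M(Y) = 3 + Y**2
a(W) = sqrt(W)*(35 + W**2) (a(W) = (((3 + W**2) + 17) + 15)*sqrt(W) = ((20 + W**2) + 15)*sqrt(W) = (35 + W**2)*sqrt(W) = sqrt(W)*(35 + W**2))
q(Q, u) = 14 (q(Q, u) = -2 + (-3 - 5)**2/4 = -2 + (1/4)*(-8)**2 = -2 + (1/4)*64 = -2 + 16 = 14)
1/(a(53) - q(-39, -14)) = 1/(sqrt(53)*(35 + 53**2) - 1*14) = 1/(sqrt(53)*(35 + 2809) - 14) = 1/(sqrt(53)*2844 - 14) = 1/(2844*sqrt(53) - 14) = 1/(-14 + 2844*sqrt(53))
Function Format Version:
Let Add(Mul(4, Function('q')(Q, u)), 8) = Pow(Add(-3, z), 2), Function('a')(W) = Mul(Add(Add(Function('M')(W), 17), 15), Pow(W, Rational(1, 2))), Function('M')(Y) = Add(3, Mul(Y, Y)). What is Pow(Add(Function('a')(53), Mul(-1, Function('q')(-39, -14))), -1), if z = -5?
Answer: Add(Rational(7, 214340806), Mul(Rational(711, 107170403), Pow(53, Rational(1, 2)))) ≈ 4.8331e-5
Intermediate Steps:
Function('M')(Y) = Add(3, Pow(Y, 2))
Function('a')(W) = Mul(Pow(W, Rational(1, 2)), Add(35, Pow(W, 2))) (Function('a')(W) = Mul(Add(Add(Add(3, Pow(W, 2)), 17), 15), Pow(W, Rational(1, 2))) = Mul(Add(Add(20, Pow(W, 2)), 15), Pow(W, Rational(1, 2))) = Mul(Add(35, Pow(W, 2)), Pow(W, Rational(1, 2))) = Mul(Pow(W, Rational(1, 2)), Add(35, Pow(W, 2))))
Function('q')(Q, u) = 14 (Function('q')(Q, u) = Add(-2, Mul(Rational(1, 4), Pow(Add(-3, -5), 2))) = Add(-2, Mul(Rational(1, 4), Pow(-8, 2))) = Add(-2, Mul(Rational(1, 4), 64)) = Add(-2, 16) = 14)
Pow(Add(Function('a')(53), Mul(-1, Function('q')(-39, -14))), -1) = Pow(Add(Mul(Pow(53, Rational(1, 2)), Add(35, Pow(53, 2))), Mul(-1, 14)), -1) = Pow(Add(Mul(Pow(53, Rational(1, 2)), Add(35, 2809)), -14), -1) = Pow(Add(Mul(Pow(53, Rational(1, 2)), 2844), -14), -1) = Pow(Add(Mul(2844, Pow(53, Rational(1, 2))), -14), -1) = Pow(Add(-14, Mul(2844, Pow(53, Rational(1, 2)))), -1)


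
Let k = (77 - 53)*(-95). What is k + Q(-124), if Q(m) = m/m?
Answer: -2279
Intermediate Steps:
Q(m) = 1
k = -2280 (k = 24*(-95) = -2280)
k + Q(-124) = -2280 + 1 = -2279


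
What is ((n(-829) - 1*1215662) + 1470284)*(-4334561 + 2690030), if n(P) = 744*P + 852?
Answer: 594172339362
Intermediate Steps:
n(P) = 852 + 744*P
((n(-829) - 1*1215662) + 1470284)*(-4334561 + 2690030) = (((852 + 744*(-829)) - 1*1215662) + 1470284)*(-4334561 + 2690030) = (((852 - 616776) - 1215662) + 1470284)*(-1644531) = ((-615924 - 1215662) + 1470284)*(-1644531) = (-1831586 + 1470284)*(-1644531) = -361302*(-1644531) = 594172339362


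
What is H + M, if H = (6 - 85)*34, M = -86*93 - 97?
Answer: -10781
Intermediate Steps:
M = -8095 (M = -7998 - 97 = -8095)
H = -2686 (H = -79*34 = -2686)
H + M = -2686 - 8095 = -10781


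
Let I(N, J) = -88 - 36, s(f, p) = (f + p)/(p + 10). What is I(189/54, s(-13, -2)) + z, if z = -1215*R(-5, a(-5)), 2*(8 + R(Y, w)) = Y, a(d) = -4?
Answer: 25267/2 ≈ 12634.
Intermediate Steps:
R(Y, w) = -8 + Y/2
s(f, p) = (f + p)/(10 + p)
z = 25515/2 (z = -1215*(-8 + (½)*(-5)) = -1215*(-8 - 5/2) = -1215*(-21/2) = 25515/2 ≈ 12758.)
I(N, J) = -124
I(189/54, s(-13, -2)) + z = -124 + 25515/2 = 25267/2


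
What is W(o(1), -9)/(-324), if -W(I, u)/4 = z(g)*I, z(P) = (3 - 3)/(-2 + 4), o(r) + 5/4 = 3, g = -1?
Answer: 0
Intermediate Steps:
o(r) = 7/4 (o(r) = -5/4 + 3 = 7/4)
z(P) = 0 (z(P) = 0/2 = 0*(½) = 0)
W(I, u) = 0 (W(I, u) = -0*I = -4*0 = 0)
W(o(1), -9)/(-324) = 0/(-324) = 0*(-1/324) = 0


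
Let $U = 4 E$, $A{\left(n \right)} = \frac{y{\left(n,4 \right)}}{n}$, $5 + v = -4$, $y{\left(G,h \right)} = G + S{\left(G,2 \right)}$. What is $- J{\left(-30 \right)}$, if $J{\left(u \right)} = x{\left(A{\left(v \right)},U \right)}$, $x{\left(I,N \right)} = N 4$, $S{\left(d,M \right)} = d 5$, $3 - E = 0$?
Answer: $-48$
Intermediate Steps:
$E = 3$ ($E = 3 - 0 = 3 + 0 = 3$)
$S{\left(d,M \right)} = 5 d$
$y{\left(G,h \right)} = 6 G$ ($y{\left(G,h \right)} = G + 5 G = 6 G$)
$v = -9$ ($v = -5 - 4 = -9$)
$A{\left(n \right)} = 6$ ($A{\left(n \right)} = \frac{6 n}{n} = 6$)
$U = 12$ ($U = 4 \cdot 3 = 12$)
$x{\left(I,N \right)} = 4 N$
$J{\left(u \right)} = 48$ ($J{\left(u \right)} = 4 \cdot 12 = 48$)
$- J{\left(-30 \right)} = \left(-1\right) 48 = -48$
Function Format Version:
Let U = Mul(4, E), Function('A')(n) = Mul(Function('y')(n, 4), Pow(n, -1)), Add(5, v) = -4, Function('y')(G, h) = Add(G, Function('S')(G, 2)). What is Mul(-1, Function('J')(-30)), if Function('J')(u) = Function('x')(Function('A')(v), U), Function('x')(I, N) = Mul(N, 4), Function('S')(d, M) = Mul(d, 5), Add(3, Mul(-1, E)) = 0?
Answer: -48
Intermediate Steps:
E = 3 (E = Add(3, Mul(-1, 0)) = Add(3, 0) = 3)
Function('S')(d, M) = Mul(5, d)
Function('y')(G, h) = Mul(6, G) (Function('y')(G, h) = Add(G, Mul(5, G)) = Mul(6, G))
v = -9 (v = Add(-5, -4) = -9)
Function('A')(n) = 6 (Function('A')(n) = Mul(Mul(6, n), Pow(n, -1)) = 6)
U = 12 (U = Mul(4, 3) = 12)
Function('x')(I, N) = Mul(4, N)
Function('J')(u) = 48 (Function('J')(u) = Mul(4, 12) = 48)
Mul(-1, Function('J')(-30)) = Mul(-1, 48) = -48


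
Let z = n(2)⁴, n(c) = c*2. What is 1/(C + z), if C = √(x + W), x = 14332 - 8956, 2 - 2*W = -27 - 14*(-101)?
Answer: 512/121705 - √18734/121705 ≈ 0.0030823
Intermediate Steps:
n(c) = 2*c
W = -1385/2 (W = 1 - (-27 - 14*(-101))/2 = 1 - (-27 + 1414)/2 = 1 - ½*1387 = 1 - 1387/2 = -1385/2 ≈ -692.50)
x = 5376
z = 256 (z = (2*2)⁴ = 4⁴ = 256)
C = √18734/2 (C = √(5376 - 1385/2) = √(9367/2) = √18734/2 ≈ 68.436)
1/(C + z) = 1/(√18734/2 + 256) = 1/(256 + √18734/2)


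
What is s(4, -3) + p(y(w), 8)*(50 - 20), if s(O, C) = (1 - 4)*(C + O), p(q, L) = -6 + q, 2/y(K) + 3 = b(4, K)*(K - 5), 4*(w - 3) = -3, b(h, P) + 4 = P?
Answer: -4347/29 ≈ -149.90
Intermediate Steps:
b(h, P) = -4 + P
w = 9/4 (w = 3 + (¼)*(-3) = 3 - ¾ = 9/4 ≈ 2.2500)
y(K) = 2/(-3 + (-5 + K)*(-4 + K)) (y(K) = 2/(-3 + (-4 + K)*(K - 5)) = 2/(-3 + (-4 + K)*(-5 + K)) = 2/(-3 + (-5 + K)*(-4 + K)))
s(O, C) = -3*C - 3*O (s(O, C) = -3*(C + O) = -3*C - 3*O)
s(4, -3) + p(y(w), 8)*(50 - 20) = (-3*(-3) - 3*4) + (-6 + 2/(17 + (9/4)² - 9*9/4))*(50 - 20) = (9 - 12) + (-6 + 2/(17 + 81/16 - 81/4))*30 = -3 + (-6 + 2/(29/16))*30 = -3 + (-6 + 2*(16/29))*30 = -3 + (-6 + 32/29)*30 = -3 - 142/29*30 = -3 - 4260/29 = -4347/29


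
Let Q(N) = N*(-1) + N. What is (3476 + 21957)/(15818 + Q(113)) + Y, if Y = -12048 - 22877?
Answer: -552418217/15818 ≈ -34923.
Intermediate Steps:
Q(N) = 0 (Q(N) = -N + N = 0)
Y = -34925
(3476 + 21957)/(15818 + Q(113)) + Y = (3476 + 21957)/(15818 + 0) - 34925 = 25433/15818 - 34925 = -552418217/15818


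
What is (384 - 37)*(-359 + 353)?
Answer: -2082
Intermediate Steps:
(384 - 37)*(-359 + 353) = 347*(-6) = -2082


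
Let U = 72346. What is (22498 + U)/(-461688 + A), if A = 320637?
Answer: -94844/141051 ≈ -0.67241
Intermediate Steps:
(22498 + U)/(-461688 + A) = (22498 + 72346)/(-461688 + 320637) = 94844/(-141051) = 94844*(-1/141051) = -94844/141051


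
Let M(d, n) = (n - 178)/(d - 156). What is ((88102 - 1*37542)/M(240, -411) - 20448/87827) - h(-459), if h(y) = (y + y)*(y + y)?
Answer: -619256565444/728593 ≈ -8.4994e+5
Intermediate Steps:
M(d, n) = (-178 + n)/(-156 + d)
h(y) = 4*y**2 (h(y) = (2*y)*(2*y) = 4*y**2)
((88102 - 1*37542)/M(240, -411) - 20448/87827) - h(-459) = ((88102 - 1*37542)/(((-178 - 411)/(-156 + 240))) - 20448/87827) - 4*(-459)**2 = ((88102 - 37542)/((-589/84)) - 20448*1/87827) - 4*210681 = (50560/(((1/84)*(-589))) - 288/1237) - 1*842724 = (50560/(-589/84) - 288/1237) - 842724 = (50560*(-84/589) - 288/1237) - 842724 = (-4247040/589 - 288/1237) - 842724 = -5253758112/728593 - 842724 = -619256565444/728593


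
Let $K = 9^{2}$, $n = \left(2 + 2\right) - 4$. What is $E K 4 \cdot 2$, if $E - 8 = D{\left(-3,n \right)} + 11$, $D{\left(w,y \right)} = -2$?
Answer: $11016$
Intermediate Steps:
$n = 0$ ($n = 4 - 4 = 0$)
$K = 81$
$E = 17$ ($E = 8 + \left(-2 + 11\right) = 8 + 9 = 17$)
$E K 4 \cdot 2 = 17 \cdot 81 \cdot 4 \cdot 2 = 1377 \cdot 8 = 11016$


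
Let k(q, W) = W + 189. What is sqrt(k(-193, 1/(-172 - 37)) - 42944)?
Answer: 2*I*sqrt(466895341)/209 ≈ 206.77*I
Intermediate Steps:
k(q, W) = 189 + W
sqrt(k(-193, 1/(-172 - 37)) - 42944) = sqrt((189 + 1/(-172 - 37)) - 42944) = sqrt((189 + 1/(-209)) - 42944) = sqrt((189 - 1/209) - 42944) = sqrt(39500/209 - 42944) = sqrt(-8935796/209) = 2*I*sqrt(466895341)/209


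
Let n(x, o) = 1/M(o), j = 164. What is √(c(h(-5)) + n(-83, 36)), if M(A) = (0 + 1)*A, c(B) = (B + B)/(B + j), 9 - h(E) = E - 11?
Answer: √4641/126 ≈ 0.54067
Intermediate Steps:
h(E) = 20 - E (h(E) = 9 - (E - 11) = 9 - (-11 + E) = 9 + (11 - E) = 20 - E)
c(B) = 2*B/(164 + B) (c(B) = (B + B)/(B + 164) = (2*B)/(164 + B) = 2*B/(164 + B))
M(A) = A (M(A) = 1*A = A)
n(x, o) = 1/o
√(c(h(-5)) + n(-83, 36)) = √(2*(20 - 1*(-5))/(164 + (20 - 1*(-5))) + 1/36) = √(2*(20 + 5)/(164 + (20 + 5)) + 1/36) = √(2*25/(164 + 25) + 1/36) = √(2*25/189 + 1/36) = √(2*25*(1/189) + 1/36) = √(50/189 + 1/36) = √(221/756) = √4641/126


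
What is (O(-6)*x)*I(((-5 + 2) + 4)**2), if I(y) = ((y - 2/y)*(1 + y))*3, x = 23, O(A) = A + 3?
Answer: 414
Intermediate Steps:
O(A) = 3 + A
I(y) = 3*(1 + y)*(y - 2/y) (I(y) = ((1 + y)*(y - 2/y))*3 = 3*(1 + y)*(y - 2/y))
(O(-6)*x)*I(((-5 + 2) + 4)**2) = ((3 - 6)*23)*(3*(-2 + ((-5 + 2) + 4)**2*(-2 + ((-5 + 2) + 4)**2 + (((-5 + 2) + 4)**2)**2))/(((-5 + 2) + 4)**2)) = (-3*23)*(3*(-2 + (-3 + 4)**2*(-2 + (-3 + 4)**2 + ((-3 + 4)**2)**2))/((-3 + 4)**2)) = -207*(-2 + 1**2*(-2 + 1**2 + (1**2)**2))/(1**2) = -207*(-2 + 1*(-2 + 1 + 1**2))/1 = -207*(-2 + 1*(-2 + 1 + 1)) = -207*(-2 + 1*0) = -207*(-2 + 0) = -207*(-2) = -69*(-6) = 414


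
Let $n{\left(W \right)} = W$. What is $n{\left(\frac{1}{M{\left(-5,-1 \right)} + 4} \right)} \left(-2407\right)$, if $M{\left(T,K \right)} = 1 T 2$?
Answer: $\frac{2407}{6} \approx 401.17$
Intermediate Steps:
$M{\left(T,K \right)} = 2 T$ ($M{\left(T,K \right)} = T 2 = 2 T$)
$n{\left(\frac{1}{M{\left(-5,-1 \right)} + 4} \right)} \left(-2407\right) = \frac{1}{2 \left(-5\right) + 4} \left(-2407\right) = \frac{1}{-10 + 4} \left(-2407\right) = \frac{1}{-6} \left(-2407\right) = \left(- \frac{1}{6}\right) \left(-2407\right) = \frac{2407}{6}$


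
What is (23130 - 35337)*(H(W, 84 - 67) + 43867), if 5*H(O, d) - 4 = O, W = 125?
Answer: -2678997048/5 ≈ -5.3580e+8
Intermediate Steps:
H(O, d) = ⅘ + O/5
(23130 - 35337)*(H(W, 84 - 67) + 43867) = (23130 - 35337)*((⅘ + (⅕)*125) + 43867) = -12207*((⅘ + 25) + 43867) = -12207*(129/5 + 43867) = -12207*219464/5 = -2678997048/5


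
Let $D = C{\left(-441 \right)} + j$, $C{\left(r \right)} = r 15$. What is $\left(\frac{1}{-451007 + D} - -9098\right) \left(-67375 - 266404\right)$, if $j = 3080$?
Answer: $- \frac{1380317391901585}{454542} \approx -3.0367 \cdot 10^{9}$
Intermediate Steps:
$C{\left(r \right)} = 15 r$
$D = -3535$ ($D = 15 \left(-441\right) + 3080 = -6615 + 3080 = -3535$)
$\left(\frac{1}{-451007 + D} - -9098\right) \left(-67375 - 266404\right) = \left(\frac{1}{-451007 - 3535} - -9098\right) \left(-67375 - 266404\right) = \left(\frac{1}{-454542} + \left(9376 - 278\right)\right) \left(-333779\right) = \left(- \frac{1}{454542} + 9098\right) \left(-333779\right) = \frac{4135423115}{454542} \left(-333779\right) = - \frac{1380317391901585}{454542}$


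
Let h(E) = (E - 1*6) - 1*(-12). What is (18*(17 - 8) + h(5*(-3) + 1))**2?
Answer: 23716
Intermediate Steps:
h(E) = 6 + E (h(E) = (E - 6) + 12 = (-6 + E) + 12 = 6 + E)
(18*(17 - 8) + h(5*(-3) + 1))**2 = (18*(17 - 8) + (6 + (5*(-3) + 1)))**2 = (18*9 + (6 + (-15 + 1)))**2 = (162 + (6 - 14))**2 = (162 - 8)**2 = 154**2 = 23716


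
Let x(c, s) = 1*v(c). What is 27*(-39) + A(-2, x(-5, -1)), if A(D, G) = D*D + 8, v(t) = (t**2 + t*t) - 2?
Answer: -1041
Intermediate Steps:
v(t) = -2 + 2*t**2 (v(t) = (t**2 + t**2) - 2 = 2*t**2 - 2 = -2 + 2*t**2)
x(c, s) = -2 + 2*c**2 (x(c, s) = 1*(-2 + 2*c**2) = -2 + 2*c**2)
A(D, G) = 8 + D**2 (A(D, G) = D**2 + 8 = 8 + D**2)
27*(-39) + A(-2, x(-5, -1)) = 27*(-39) + (8 + (-2)**2) = -1053 + (8 + 4) = -1053 + 12 = -1041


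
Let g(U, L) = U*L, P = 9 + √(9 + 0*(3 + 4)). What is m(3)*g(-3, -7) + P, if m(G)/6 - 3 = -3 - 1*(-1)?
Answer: 138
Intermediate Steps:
m(G) = 6 (m(G) = 18 + 6*(-3 - 1*(-1)) = 18 + 6*(-3 + 1) = 18 + 6*(-2) = 18 - 12 = 6)
P = 12 (P = 9 + √(9 + 0*7) = 9 + √(9 + 0) = 9 + √9 = 9 + 3 = 12)
g(U, L) = L*U
m(3)*g(-3, -7) + P = 6*(-7*(-3)) + 12 = 6*21 + 12 = 126 + 12 = 138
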